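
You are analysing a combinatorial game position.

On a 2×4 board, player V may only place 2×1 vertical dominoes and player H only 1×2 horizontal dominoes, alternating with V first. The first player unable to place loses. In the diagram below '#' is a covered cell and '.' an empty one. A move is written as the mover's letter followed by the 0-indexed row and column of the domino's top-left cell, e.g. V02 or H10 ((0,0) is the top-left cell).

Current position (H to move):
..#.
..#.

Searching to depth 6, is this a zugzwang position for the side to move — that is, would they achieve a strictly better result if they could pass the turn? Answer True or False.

p1 H@[..#./..#.]: H00[###./..#.]+1* H10[..#./###.]+1
p2 V@[###./..#.]: V03[####/..##]-1*
p3 H@[####/..##]: H10[####/####]+1*
p4 V@[####/####] terminal -1; root [..#./..#.] d6
suppose H passes — search the same position with V to move:
pass> p1 V@[..#./..#.]: V00[#.#./#.#.]+1* V01[.##./.##.]+1 V03[..##/..##]-1
pass> p2 H@[#.#./#.#.] terminal -1; root [..#./..#.] d6
for H: play +1, pass -1

zugzwang(..#./..#., H) = False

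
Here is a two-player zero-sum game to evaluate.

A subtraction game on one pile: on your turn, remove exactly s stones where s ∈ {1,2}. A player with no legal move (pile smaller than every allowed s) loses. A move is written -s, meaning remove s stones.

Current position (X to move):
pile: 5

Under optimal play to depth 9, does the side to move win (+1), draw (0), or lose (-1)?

ply 1, X at 5 | -1=-1→4; -2=+1→3*
ply 2, O at 3 | -1=-1→2*; -2=-1→1
ply 3, X at 2 | -1=-1→1; -2=+1→0*
ply 4: 0 is terminal -1 (O); from 5 depth 9

value(5, X) = +1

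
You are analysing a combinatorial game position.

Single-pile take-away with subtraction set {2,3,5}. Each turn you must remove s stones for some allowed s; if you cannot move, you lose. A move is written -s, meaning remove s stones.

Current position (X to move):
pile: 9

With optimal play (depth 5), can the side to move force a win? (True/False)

p1 X@[9]: -2[7]+1* -3[6]-1 -5[4]-1
p2 O@[7]: -2[5]-1* -3[4]-1 -5[2]-1
p3 X@[5]: -2[3]-1 -3[2]-1 -5[0]+1*
p4 O@[0] terminal -1; root [9] d5

X winning at [9]: True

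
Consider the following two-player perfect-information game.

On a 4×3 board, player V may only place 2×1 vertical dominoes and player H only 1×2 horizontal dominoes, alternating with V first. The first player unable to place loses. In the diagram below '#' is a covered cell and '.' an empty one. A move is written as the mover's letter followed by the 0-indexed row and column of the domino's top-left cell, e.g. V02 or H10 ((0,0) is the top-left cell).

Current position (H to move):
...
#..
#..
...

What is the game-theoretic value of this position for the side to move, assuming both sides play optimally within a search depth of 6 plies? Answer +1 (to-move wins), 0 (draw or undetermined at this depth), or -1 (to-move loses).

value(.../#../#../..., H) = -1

ply 1, H at .../#../#../... | H00=-1→##./#../#../...*; H01=-1→.##/#../#../...; H11=-1→.../###/#../...; H21=-1→.../#../###/...; H30=-1→.../#../#../##.; H31=-1→.../#../#../.##
ply 2, V at ##./#../#../... | V02=-1→###/#.#/#../...; V11=+1→##./##./##./...*; V12=+1→##./#.#/#.#/...; V21=+1→##./#../##./.#.; V22=+1→##./#../#.#/..#
ply 3, H at ##./##./##./... | H30=-1→##./##./##./##.*; H31=-1→##./##./##./.##
ply 4, V at ##./##./##./##. | V02=+1→###/###/##./##.*; V12=+1→##./###/###/##.; V22=+1→##./##./###/###
ply 5: ###/###/##./##. is terminal -1 (H); from .../#../#../... depth 6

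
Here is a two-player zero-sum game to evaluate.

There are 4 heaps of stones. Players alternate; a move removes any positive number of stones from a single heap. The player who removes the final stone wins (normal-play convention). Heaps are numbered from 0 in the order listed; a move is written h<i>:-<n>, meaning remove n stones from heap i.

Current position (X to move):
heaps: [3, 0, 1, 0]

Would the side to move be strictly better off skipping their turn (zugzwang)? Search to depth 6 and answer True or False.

zugzwang((3,0,1,0), X) = False

p1 X@[(3,0,1,0)]: h0:-1[(2,0,1,0)]-1 h0:-2[(1,0,1,0)]+1* h0:-3[(0,0,1,0)]-1 h2:-1[(3,0,0,0)]-1
p2 O@[(1,0,1,0)]: h0:-1[(0,0,1,0)]-1* h2:-1[(1,0,0,0)]-1
p3 X@[(0,0,1,0)]: h2:-1[(0,0,0,0)]+1*
p4 O@[(0,0,0,0)] terminal -1; root [(3,0,1,0)] d6
pass branch (O moves first from the same position):
  | p1 O@[(3,0,1,0)]: h0:-1[(2,0,1,0)]-1 h0:-2[(1,0,1,0)]+1* h0:-3[(0,0,1,0)]-1 h2:-1[(3,0,0,0)]-1
  | p2 X@[(1,0,1,0)]: h0:-1[(0,0,1,0)]-1* h2:-1[(1,0,0,0)]-1
  | p3 O@[(0,0,1,0)]: h2:-1[(0,0,0,0)]+1*
  | p4 X@[(0,0,0,0)] terminal -1; root [(3,0,1,0)] d6
X moving scores +1; X passing scores -1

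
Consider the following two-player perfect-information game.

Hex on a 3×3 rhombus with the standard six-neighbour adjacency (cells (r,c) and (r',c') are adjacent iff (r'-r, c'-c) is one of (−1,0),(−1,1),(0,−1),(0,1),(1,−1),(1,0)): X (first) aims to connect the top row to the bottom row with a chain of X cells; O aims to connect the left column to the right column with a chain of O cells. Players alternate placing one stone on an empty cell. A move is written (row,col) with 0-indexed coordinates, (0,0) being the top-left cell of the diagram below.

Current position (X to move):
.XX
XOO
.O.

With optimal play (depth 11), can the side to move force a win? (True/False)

p1 X@[.XX/XOO/.O.]: (0,0)[XXX/XOO/.O.]-1 (2,0)[.XX/XOO/XO.]+1* (2,2)[.XX/XOO/.OX]-1
p2 O@[.XX/XOO/XO.] terminal -1; root [.XX/XOO/.O.] d11

X winning at [.XX/XOO/.O.]: True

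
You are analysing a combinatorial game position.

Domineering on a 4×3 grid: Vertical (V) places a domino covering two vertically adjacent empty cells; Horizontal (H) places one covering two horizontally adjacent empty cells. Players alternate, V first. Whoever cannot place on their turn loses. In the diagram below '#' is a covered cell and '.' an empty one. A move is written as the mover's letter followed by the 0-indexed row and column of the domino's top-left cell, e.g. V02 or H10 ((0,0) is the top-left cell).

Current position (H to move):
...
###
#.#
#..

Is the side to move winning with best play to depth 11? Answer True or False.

p1 H@[.../###/#.#/#..]: H00[##./###/#.#/#..]-1 H01[.##/###/#.#/#..]-1 H31[.../###/#.#/###]+1*
p2 V@[.../###/#.#/###] terminal -1; root [.../###/#.#/#..] d11

H winning at [.../###/#.#/#..]: True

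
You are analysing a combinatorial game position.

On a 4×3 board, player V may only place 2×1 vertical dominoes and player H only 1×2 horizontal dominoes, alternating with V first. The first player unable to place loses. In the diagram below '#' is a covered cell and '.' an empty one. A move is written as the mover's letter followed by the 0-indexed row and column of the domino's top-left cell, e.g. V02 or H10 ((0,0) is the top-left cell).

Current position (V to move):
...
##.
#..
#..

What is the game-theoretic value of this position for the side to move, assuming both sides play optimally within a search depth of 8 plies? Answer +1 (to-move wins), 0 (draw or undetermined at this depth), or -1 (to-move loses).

ply 1, V at .../##./#../#.. | V02=-1→..#/###/#../#..; V12=-1→.../###/#.#/#..; V21=+1→.../##./##./##.*; V22=+1→.../##./#.#/#.#
ply 2, H at .../##./##./##. | H00=-1→##./##./##./##.*; H01=-1→.##/##./##./##.
ply 3, V at ##./##./##./##. | V02=+1→###/###/##./##.*; V12=+1→##./###/###/##.; V22=+1→##./##./###/###
ply 4: ###/###/##./##. is terminal -1 (H); from .../##./#../#.. depth 8

value(.../##./#../#.., V) = +1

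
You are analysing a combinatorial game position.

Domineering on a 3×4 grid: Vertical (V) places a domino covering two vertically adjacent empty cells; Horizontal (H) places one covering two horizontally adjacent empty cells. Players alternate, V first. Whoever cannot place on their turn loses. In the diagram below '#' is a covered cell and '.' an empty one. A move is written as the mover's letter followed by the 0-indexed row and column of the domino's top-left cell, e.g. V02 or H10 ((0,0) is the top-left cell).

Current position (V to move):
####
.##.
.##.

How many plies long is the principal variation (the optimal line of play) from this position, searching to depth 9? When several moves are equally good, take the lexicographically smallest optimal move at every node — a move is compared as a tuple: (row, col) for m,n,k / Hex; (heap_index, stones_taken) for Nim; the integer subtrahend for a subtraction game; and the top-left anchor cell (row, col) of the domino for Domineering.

[####/.##./.##.] V move#1: V10:+1/####/###./###.*, V13:+1/####/.###/.###
[####/###./###.] end (terminal -1, H#2); searched ####/.##./.##. to 9

PV length from [####/.##./.##.]: 1 ply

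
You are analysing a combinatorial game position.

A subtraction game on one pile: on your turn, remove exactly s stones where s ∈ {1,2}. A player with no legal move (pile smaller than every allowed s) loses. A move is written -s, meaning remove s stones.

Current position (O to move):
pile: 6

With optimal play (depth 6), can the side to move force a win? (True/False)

[6] O move#1: -1:-1/5*, -2:-1/4
[5] X move#2: -1:-1/4, -2:+1/3*
[3] O move#3: -1:-1/2*, -2:-1/1
[2] X move#4: -1:-1/1, -2:+1/0*
[0] end (terminal -1, O#5); searched 6 to 6

O winning at [6]: False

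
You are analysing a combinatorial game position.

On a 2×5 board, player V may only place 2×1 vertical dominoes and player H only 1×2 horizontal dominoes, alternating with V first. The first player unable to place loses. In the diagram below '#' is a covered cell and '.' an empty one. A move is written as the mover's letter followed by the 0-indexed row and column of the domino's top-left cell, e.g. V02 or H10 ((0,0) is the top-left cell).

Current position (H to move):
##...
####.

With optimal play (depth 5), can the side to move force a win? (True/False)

H winning at [##.../####.]: True

p1 H@[##.../####.]: H02[####./####.]-1 H03[##.##/####.]+1*
p2 V@[##.##/####.] terminal -1; root [##.../####.] d5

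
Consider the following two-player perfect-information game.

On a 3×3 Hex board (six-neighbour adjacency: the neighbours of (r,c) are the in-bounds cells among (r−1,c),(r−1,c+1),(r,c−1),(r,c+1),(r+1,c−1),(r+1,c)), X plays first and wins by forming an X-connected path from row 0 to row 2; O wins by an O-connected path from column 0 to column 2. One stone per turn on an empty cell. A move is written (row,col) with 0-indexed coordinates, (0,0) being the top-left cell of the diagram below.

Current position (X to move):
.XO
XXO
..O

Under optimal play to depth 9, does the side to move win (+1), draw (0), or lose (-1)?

value(.XO/XXO/..O, X) = +1

p1 X@[.XO/XXO/..O]: (0,0)[XXO/XXO/..O]+1* (2,0)[.XO/XXO/X.O]+1 (2,1)[.XO/XXO/.XO]+1
p2 O@[XXO/XXO/..O]: (2,0)[XXO/XXO/O.O]-1* (2,1)[XXO/XXO/.OO]-1
p3 X@[XXO/XXO/O.O]: (2,1)[XXO/XXO/OXO]+1*
p4 O@[XXO/XXO/OXO] terminal -1; root [.XO/XXO/..O] d9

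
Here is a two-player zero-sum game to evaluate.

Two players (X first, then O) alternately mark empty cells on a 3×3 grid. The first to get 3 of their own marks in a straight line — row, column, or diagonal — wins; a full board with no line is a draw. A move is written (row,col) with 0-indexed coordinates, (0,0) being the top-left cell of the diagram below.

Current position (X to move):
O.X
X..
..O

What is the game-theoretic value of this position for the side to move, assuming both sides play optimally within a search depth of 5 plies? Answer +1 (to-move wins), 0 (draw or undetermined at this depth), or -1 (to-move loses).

ply 1, X at O.X/X../..O | (0,1)=-1→OXX/X../..O; (1,1)=+1→O.X/XX./..O*; (1,2)=-1→O.X/X.X/..O; (2,0)=-1→O.X/X../X.O; (2,1)=-1→O.X/X../.XO
ply 2, O at O.X/XX./..O | (0,1)=-1→OOX/XX./..O*; (1,2)=-1→O.X/XXO/..O; (2,0)=-1→O.X/XX./O.O; (2,1)=-1→O.X/XX./.OO
ply 3, X at OOX/XX./..O | (1,2)=+1→OOX/XXX/..O*; (2,0)=+1→OOX/XX./X.O; (2,1)=+1→OOX/XX./.XO
ply 4: OOX/XXX/..O is terminal -1 (O); from O.X/X../..O depth 5

value(O.X/X../..O, X) = +1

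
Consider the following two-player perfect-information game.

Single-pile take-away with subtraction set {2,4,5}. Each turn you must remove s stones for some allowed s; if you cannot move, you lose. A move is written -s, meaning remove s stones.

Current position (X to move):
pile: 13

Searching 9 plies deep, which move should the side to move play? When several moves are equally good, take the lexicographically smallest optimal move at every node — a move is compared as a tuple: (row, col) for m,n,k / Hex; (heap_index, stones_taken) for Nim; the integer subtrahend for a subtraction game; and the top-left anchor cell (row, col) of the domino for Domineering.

ply 1, X at 13 | -2=-1→11; -4=-1→9; -5=+1→8*
ply 2, O at 8 | -2=-1→6*; -4=-1→4; -5=-1→3
ply 3, X at 6 | -2=-1→4; -4=-1→2; -5=+1→1*
ply 4: 1 is terminal -1 (O); from 13 depth 9

X's best at [13]: -5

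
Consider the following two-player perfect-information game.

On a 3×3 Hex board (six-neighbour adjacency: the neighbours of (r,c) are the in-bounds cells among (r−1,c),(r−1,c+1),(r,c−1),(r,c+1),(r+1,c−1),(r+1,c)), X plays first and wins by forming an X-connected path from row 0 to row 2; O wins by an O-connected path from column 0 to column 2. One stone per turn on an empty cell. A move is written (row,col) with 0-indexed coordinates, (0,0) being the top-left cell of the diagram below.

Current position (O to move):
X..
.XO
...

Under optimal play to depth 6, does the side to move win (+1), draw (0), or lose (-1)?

[X../.XO/...] O move#1: (0,1):-1/XO./.XO/...*, (0,2):-1/X.O/.XO/..., (1,0):-1/X../OXO/..., (2,0):-1/X../.XO/O.., (2,1):-1/X../.XO/.O., (2,2):-1/X../.XO/..O
[XO./.XO/...] X move#2: (0,2):+1/XOX/.XO/...*, (1,0):+1/XO./XXO/..., (2,0):+1/XO./.XO/X.., (2,1):+1/XO./.XO/.X., (2,2):+1/XO./.XO/..X
[XOX/.XO/...] O move#3: (1,0):-1/XOX/OXO/...*, (2,0):-1/XOX/.XO/O.., (2,1):-1/XOX/.XO/.O., (2,2):-1/XOX/.XO/..O
[XOX/OXO/...] X move#4: (2,0):+1/XOX/OXO/X..*, (2,1):+1/XOX/OXO/.X., (2,2):+1/XOX/OXO/..X
[XOX/OXO/X..] end (terminal -1, O#5); searched X../.XO/... to 6

value(X../.XO/..., O) = -1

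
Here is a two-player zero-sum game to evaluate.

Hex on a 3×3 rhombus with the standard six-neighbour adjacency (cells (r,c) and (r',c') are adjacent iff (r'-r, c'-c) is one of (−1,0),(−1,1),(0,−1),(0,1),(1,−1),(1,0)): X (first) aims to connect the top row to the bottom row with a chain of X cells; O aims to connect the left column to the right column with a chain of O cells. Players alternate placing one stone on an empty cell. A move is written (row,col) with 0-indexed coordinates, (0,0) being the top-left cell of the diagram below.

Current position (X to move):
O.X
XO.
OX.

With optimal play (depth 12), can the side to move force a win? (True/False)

ply 1, X at O.X/XO./OX. | (0,1)=-1→OXX/XO./OX.; (1,2)=+1→O.X/XOX/OX.*; (2,2)=-1→O.X/XO./OXX
ply 2: O.X/XOX/OX. is terminal -1 (O); from O.X/XO./OX. depth 12

X winning at [O.X/XO./OX.]: True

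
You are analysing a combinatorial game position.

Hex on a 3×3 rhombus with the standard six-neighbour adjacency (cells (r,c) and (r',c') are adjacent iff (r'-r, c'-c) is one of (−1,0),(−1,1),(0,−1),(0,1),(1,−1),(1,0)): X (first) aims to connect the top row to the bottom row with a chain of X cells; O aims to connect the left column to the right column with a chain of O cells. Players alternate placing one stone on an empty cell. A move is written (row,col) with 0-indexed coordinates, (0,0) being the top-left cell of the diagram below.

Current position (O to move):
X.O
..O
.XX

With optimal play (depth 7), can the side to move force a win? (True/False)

O winning at [X.O/..O/.XX]: True

[X.O/..O/.XX] O move#1: (0,1):-1/XOO/..O/.XX, (1,0):+1/X.O/O.O/.XX*, (1,1):+1/X.O/.OO/.XX, (2,0):-1/X.O/..O/OXX
[X.O/O.O/.XX] X move#2: (0,1):-1/XXO/O.O/.XX*, (1,1):-1/X.O/OXO/.XX, (2,0):-1/X.O/O.O/XXX
[XXO/O.O/.XX] O move#3: (1,1):+1/XXO/OOO/.XX*, (2,0):-1/XXO/O.O/OXX
[XXO/OOO/.XX] end (terminal -1, X#4); searched X.O/..O/.XX to 7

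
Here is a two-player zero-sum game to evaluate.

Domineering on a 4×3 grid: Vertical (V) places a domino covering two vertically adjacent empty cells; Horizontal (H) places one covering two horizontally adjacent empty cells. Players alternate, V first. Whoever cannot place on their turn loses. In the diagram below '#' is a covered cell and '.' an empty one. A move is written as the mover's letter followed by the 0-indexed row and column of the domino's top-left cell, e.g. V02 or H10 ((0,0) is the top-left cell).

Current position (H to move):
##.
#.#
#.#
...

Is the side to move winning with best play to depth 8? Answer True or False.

H winning at [##./#.#/#.#/...]: False

ply 1, H at ##./#.#/#.#/... | H30=-1→##./#.#/#.#/##.*; H31=-1→##./#.#/#.#/.##
ply 2, V at ##./#.#/#.#/##. | V11=+1→##./###/###/##.*
ply 3: ##./###/###/##. is terminal -1 (H); from ##./#.#/#.#/... depth 8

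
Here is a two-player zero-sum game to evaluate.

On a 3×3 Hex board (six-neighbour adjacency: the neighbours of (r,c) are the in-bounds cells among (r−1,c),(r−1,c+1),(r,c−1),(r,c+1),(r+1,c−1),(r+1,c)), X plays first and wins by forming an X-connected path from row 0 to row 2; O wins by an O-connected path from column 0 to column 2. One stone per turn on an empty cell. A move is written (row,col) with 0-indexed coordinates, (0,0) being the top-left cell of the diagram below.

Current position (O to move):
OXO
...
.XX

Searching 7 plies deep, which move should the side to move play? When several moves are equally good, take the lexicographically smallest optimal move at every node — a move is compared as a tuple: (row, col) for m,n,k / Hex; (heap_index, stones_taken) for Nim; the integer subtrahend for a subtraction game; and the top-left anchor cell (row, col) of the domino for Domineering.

ply 1, O at OXO/.../.XX | (1,0)=-1→OXO/O../.XX; (1,1)=+1→OXO/.O./.XX*; (1,2)=-1→OXO/..O/.XX; (2,0)=-1→OXO/.../OXX
ply 2, X at OXO/.O./.XX | (1,0)=-1→OXO/XO./.XX*; (1,2)=-1→OXO/.OX/.XX; (2,0)=-1→OXO/.O./XXX
ply 3, O at OXO/XO./.XX | (1,2)=-1→OXO/XOO/.XX; (2,0)=+1→OXO/XO./OXX*
ply 4: OXO/XO./OXX is terminal -1 (X); from OXO/.../.XX depth 7

O's best at [OXO/.../.XX]: (1,1)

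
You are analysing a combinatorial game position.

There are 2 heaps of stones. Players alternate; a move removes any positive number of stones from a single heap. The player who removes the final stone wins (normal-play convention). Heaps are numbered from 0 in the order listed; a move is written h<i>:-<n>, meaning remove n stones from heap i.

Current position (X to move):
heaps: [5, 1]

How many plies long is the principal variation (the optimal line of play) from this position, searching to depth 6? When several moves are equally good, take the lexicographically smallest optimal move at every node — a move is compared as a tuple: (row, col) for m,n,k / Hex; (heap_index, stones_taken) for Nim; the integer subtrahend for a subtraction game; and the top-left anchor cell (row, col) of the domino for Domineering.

PV length from [(5,1)]: 3 plies

p1 X@[(5,1)]: h0:-1[(4,1)]-1 h0:-2[(3,1)]-1 h0:-3[(2,1)]-1 h0:-4[(1,1)]+1* h0:-5[(0,1)]-1 h1:-1[(5,0)]-1
p2 O@[(1,1)]: h0:-1[(0,1)]-1* h1:-1[(1,0)]-1
p3 X@[(0,1)]: h1:-1[(0,0)]+1*
p4 O@[(0,0)] terminal -1; root [(5,1)] d6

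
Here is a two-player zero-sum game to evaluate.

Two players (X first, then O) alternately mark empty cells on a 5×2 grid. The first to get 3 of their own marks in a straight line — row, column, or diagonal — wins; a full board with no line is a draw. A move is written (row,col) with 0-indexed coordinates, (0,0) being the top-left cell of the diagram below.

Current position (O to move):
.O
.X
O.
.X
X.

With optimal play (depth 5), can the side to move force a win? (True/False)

p1 O@[.O/.X/O./.X/X.]: (0,0)[OO/.X/O./.X/X.]-1 (1,0)[.O/OX/O./.X/X.]-1 (2,1)[.O/.X/OO/.X/X.]+0* (3,0)[.O/.X/O./OX/X.]-1 (4,1)[.O/.X/O./.X/XO]-1
p2 X@[.O/.X/OO/.X/X.]: (0,0)[XO/.X/OO/.X/X.]+0* (1,0)[.O/XX/OO/.X/X.]+0 (3,0)[.O/.X/OO/XX/X.]+0 (4,1)[.O/.X/OO/.X/XX]-1
p3 O@[XO/.X/OO/.X/X.]: (1,0)[XO/OX/OO/.X/X.]+0* (3,0)[XO/.X/OO/OX/X.]+0 (4,1)[XO/.X/OO/.X/XO]+0
p4 X@[XO/OX/OO/.X/X.]: (3,0)[XO/OX/OO/XX/X.]+0* (4,1)[XO/OX/OO/.X/XX]-1
p5 O@[XO/OX/OO/XX/X.]: (4,1)[XO/OX/OO/XX/XO]+0*
p6 X@[XO/OX/OO/XX/XO] terminal +0; root [.O/.X/O./.X/X.] d5

O winning at [.O/.X/O./.X/X.]: False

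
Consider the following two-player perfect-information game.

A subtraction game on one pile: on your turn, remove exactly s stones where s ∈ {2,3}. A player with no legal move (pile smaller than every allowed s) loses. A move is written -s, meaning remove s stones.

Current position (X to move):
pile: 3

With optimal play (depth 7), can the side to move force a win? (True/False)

ply 1, X at 3 | -2=+1→1*; -3=+1→0
ply 2: 1 is terminal -1 (O); from 3 depth 7

X winning at [3]: True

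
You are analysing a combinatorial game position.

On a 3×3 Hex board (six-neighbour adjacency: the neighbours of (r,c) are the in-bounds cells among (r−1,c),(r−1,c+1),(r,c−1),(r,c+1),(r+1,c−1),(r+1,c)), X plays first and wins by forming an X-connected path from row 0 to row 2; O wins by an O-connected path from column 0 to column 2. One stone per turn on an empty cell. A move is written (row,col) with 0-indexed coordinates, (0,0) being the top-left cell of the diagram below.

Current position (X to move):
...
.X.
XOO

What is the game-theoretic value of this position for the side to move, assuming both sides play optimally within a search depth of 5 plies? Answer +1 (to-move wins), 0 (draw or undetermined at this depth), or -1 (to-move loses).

value(.../.X./XOO, X) = +1

[.../.X./XOO] X move#1: (0,0):+1/X../.X./XOO*, (0,1):+1/.X./.X./XOO, (0,2):+1/..X/.X./XOO, (1,0):+1/.../XX./XOO, (1,2):+1/.../.XX/XOO
[X../.X./XOO] O move#2: (0,1):-1/XO./.X./XOO*, (0,2):-1/X.O/.X./XOO, (1,0):-1/X../OX./XOO, (1,2):-1/X../.XO/XOO
[XO./.X./XOO] X move#3: (0,2):+1/XOX/.X./XOO*, (1,0):+1/XO./XX./XOO, (1,2):+1/XO./.XX/XOO
[XOX/.X./XOO] end (terminal -1, O#4); searched .../.X./XOO to 5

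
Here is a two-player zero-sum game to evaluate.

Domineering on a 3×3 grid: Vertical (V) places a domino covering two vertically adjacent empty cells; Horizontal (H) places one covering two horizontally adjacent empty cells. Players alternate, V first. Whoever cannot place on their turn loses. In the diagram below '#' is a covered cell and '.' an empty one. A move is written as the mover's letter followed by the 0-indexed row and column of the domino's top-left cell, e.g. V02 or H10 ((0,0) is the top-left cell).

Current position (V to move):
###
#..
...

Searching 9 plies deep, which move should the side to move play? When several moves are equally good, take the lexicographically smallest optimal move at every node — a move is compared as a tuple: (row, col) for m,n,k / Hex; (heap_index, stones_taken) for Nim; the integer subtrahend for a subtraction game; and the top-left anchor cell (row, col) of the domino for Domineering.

V's best at [###/#../...]: V11

[###/#../...] V move#1: V11:+1/###/##./.#.*, V12:-1/###/#.#/..#
[###/##./.#.] end (terminal -1, H#2); searched ###/#../... to 9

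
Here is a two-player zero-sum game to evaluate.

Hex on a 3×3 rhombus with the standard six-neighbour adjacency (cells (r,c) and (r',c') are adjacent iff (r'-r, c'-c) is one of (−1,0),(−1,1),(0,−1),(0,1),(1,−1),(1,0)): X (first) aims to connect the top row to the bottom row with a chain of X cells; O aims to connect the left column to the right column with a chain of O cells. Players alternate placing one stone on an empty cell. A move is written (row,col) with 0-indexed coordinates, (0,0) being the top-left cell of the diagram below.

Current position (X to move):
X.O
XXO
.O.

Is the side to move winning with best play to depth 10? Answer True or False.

[X.O/XXO/.O.] X move#1: (0,1):-1/XXO/XXO/.O., (2,0):+1/X.O/XXO/XO.*, (2,2):-1/X.O/XXO/.OX
[X.O/XXO/XO.] end (terminal -1, O#2); searched X.O/XXO/.O. to 10

X winning at [X.O/XXO/.O.]: True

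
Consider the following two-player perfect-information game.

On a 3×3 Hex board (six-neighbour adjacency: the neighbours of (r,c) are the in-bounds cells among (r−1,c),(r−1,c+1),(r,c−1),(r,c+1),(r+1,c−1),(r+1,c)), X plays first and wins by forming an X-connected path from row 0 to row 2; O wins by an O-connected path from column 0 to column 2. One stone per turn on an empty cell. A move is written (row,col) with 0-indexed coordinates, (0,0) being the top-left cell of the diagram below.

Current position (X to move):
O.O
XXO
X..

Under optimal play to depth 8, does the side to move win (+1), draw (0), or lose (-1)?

p1 X@[O.O/XXO/X..]: (0,1)[OXO/XXO/X..]+1* (2,1)[O.O/XXO/XX.]-1 (2,2)[O.O/XXO/X.X]-1
p2 O@[OXO/XXO/X..] terminal -1; root [O.O/XXO/X..] d8

value(O.O/XXO/X.., X) = +1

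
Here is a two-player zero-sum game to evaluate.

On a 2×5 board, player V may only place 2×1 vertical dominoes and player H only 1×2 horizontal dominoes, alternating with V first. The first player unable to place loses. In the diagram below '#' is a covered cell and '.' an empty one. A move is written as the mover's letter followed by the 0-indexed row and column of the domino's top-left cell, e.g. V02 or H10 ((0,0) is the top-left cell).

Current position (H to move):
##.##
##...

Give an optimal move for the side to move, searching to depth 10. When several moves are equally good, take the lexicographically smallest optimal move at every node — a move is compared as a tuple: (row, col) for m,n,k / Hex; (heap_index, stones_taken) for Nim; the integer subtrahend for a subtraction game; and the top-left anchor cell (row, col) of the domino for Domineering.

H's best at [##.##/##...]: H12

[##.##/##...] H move#1: H12:+1/##.##/####.*, H13:-1/##.##/##.##
[##.##/####.] end (terminal -1, V#2); searched ##.##/##... to 10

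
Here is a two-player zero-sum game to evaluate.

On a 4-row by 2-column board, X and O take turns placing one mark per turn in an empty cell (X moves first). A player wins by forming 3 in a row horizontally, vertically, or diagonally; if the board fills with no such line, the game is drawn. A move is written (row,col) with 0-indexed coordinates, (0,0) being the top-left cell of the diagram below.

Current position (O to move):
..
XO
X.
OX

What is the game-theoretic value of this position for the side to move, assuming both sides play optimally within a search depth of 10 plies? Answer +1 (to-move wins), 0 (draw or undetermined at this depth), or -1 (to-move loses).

value(../XO/X./OX, O) = 0

[../XO/X./OX] O move#1: (0,0):+0/O./XO/X./OX*, (0,1):-1/.O/XO/X./OX, (2,1):-1/../XO/XO/OX
[O./XO/X./OX] X move#2: (0,1):+0/OX/XO/X./OX*, (2,1):+0/O./XO/XX/OX
[OX/XO/X./OX] O move#3: (2,1):+0/OX/XO/XO/OX*
[OX/XO/XO/OX] end (terminal +0, X#4); searched ../XO/X./OX to 10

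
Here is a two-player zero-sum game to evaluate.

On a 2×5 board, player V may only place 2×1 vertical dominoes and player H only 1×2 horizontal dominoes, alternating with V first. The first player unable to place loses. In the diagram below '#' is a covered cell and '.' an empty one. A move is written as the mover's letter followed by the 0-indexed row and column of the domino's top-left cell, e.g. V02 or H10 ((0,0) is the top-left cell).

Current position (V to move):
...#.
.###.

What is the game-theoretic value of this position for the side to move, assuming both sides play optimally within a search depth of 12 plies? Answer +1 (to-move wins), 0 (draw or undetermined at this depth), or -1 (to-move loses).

value(...#./.###., V) = +1

ply 1, V at ...#./.###. | V00=+1→#..#./####.*; V04=-1→...##/.####
ply 2, H at #..#./####. | H01=-1→####./####.*
ply 3, V at ####./####. | V04=+1→#####/#####*
ply 4: #####/##### is terminal -1 (H); from ...#./.###. depth 12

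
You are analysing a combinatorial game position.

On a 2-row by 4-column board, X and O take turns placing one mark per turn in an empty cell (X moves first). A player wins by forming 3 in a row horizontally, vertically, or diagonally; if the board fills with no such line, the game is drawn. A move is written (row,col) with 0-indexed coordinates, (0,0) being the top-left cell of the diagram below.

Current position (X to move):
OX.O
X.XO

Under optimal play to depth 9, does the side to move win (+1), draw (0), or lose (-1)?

[OX.O/X.XO] X move#1: (0,2):+0/OXXO/X.XO, (1,1):+1/OX.O/XXXO*
[OX.O/XXXO] end (terminal -1, O#2); searched OX.O/X.XO to 9

value(OX.O/X.XO, X) = +1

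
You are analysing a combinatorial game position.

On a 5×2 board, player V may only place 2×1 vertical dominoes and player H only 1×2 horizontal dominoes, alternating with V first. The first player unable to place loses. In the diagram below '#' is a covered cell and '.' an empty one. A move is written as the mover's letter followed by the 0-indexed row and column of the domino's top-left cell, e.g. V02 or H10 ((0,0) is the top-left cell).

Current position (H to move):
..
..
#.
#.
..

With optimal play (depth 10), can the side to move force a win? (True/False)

H winning at [../../#./#./..]: True

p1 H@[../../#./#./..]: H00[##/../#./#./..]+1* H10[../##/#./#./..]+1 H40[../../#./#./##]-1
p2 V@[##/../#./#./..]: V11[##/.#/##/#./..]-1* V21[##/../##/##/..]-1 V31[##/../#./##/.#]-1
p3 H@[##/.#/##/#./..]: H40[##/.#/##/#./##]+1*
p4 V@[##/.#/##/#./##] terminal -1; root [../../#./#./..] d10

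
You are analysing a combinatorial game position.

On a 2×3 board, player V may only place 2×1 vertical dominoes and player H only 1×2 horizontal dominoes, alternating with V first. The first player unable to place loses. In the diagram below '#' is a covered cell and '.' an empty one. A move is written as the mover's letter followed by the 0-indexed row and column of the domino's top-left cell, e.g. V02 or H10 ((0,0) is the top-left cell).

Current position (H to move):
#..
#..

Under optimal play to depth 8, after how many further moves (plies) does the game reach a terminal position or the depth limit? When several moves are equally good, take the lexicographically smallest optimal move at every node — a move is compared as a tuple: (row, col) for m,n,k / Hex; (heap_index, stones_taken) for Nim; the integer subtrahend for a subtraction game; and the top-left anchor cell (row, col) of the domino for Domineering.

p1 H@[#../#..]: H01[###/#..]+1* H11[#../###]+1
p2 V@[###/#..] terminal -1; root [#../#..] d8

PV length from [#../#..]: 1 ply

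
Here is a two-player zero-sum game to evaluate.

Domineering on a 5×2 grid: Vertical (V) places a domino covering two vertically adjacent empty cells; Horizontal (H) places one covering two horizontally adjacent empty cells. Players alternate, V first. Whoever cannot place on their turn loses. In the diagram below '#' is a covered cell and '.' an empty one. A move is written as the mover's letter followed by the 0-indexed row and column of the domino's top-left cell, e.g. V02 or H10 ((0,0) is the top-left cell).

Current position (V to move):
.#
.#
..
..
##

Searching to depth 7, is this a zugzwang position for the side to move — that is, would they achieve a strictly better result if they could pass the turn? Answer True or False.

[.#/.#/../../##] V move#1: V00:-1/##/##/../../##, V10:-1/.#/##/#./../##, V20:+1/.#/.#/#./#./##*, V21:+1/.#/.#/.#/.#/##
[.#/.#/#./#./##] end (terminal -1, H#2); searched .#/.#/../../## to 7
pass branch (H moves first from the same position):
  | [.#/.#/../../##] H move#1: H20:+1/.#/.#/##/../##*, H30:-1/.#/.#/../##/##
  | [.#/.#/##/../##] V move#2: V00:-1/##/##/##/../##*
  | [##/##/##/../##] H move#3: H30:+1/##/##/##/##/##*
  | [##/##/##/##/##] end (terminal -1, V#4); searched .#/.#/../../## to 7
V moving scores +1; V passing scores -1

zugzwang(.#/.#/../../##, V) = False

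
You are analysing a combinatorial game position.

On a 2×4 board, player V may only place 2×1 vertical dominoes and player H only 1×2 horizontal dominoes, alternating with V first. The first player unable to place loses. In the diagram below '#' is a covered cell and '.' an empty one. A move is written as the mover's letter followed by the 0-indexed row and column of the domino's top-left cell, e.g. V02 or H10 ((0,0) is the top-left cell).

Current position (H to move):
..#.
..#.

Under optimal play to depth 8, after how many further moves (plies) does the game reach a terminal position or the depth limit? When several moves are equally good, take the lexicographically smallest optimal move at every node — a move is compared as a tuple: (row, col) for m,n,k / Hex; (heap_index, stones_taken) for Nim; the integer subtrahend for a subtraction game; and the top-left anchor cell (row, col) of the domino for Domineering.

[..#./..#.] H move#1: H00:+1/###./..#.*, H10:+1/..#./###.
[###./..#.] V move#2: V03:-1/####/..##*
[####/..##] H move#3: H10:+1/####/####*
[####/####] end (terminal -1, V#4); searched ..#./..#. to 8

PV length from [..#./..#.]: 3 plies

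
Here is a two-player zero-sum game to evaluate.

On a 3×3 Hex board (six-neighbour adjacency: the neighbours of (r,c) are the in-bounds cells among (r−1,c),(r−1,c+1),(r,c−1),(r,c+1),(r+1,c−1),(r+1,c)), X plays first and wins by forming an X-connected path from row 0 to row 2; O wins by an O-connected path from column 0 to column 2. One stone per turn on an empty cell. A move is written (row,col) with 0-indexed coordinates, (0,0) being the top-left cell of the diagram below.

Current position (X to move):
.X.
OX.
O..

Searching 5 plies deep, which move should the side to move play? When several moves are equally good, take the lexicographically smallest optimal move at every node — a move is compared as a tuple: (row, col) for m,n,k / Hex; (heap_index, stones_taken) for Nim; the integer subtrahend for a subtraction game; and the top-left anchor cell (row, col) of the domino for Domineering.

p1 X@[.X./OX./O..]: (0,0)[XX./OX./O..]-1 (0,2)[.XX/OX./O..]-1 (1,2)[.X./OXX/O..]+1* (2,1)[.X./OX./OX.]+1 (2,2)[.X./OX./O.X]+1
p2 O@[.X./OXX/O..]: (0,0)[OX./OXX/O..]-1* (0,2)[.XO/OXX/O..]-1 (2,1)[.X./OXX/OO.]-1 (2,2)[.X./OXX/O.O]-1
p3 X@[OX./OXX/O..]: (0,2)[OXX/OXX/O..]+1* (2,1)[OX./OXX/OX.]+1 (2,2)[OX./OXX/O.X]+1
p4 O@[OXX/OXX/O..]: (2,1)[OXX/OXX/OO.]-1* (2,2)[OXX/OXX/O.O]-1
p5 X@[OXX/OXX/OO.]: (2,2)[OXX/OXX/OOX]+1*
p6 O@[OXX/OXX/OOX] terminal -1; root [.X./OX./O..] d5

X's best at [.X./OX./O..]: (1,2)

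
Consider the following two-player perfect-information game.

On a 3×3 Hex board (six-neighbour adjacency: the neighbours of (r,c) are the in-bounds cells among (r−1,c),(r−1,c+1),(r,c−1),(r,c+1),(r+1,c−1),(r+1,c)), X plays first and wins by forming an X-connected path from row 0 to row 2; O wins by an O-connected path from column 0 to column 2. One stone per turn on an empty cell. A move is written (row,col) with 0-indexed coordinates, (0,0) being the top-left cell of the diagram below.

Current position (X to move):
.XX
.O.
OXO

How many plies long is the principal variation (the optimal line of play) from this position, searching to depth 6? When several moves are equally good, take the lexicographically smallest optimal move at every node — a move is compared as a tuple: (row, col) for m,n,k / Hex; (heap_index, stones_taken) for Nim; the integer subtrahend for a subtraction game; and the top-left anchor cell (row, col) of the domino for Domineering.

ply 1, X at .XX/.O./OXO | (0,0)=-1→XXX/.O./OXO; (1,0)=-1→.XX/XO./OXO; (1,2)=+1→.XX/.OX/OXO*
ply 2: .XX/.OX/OXO is terminal -1 (O); from .XX/.O./OXO depth 6

PV length from [.XX/.O./OXO]: 1 ply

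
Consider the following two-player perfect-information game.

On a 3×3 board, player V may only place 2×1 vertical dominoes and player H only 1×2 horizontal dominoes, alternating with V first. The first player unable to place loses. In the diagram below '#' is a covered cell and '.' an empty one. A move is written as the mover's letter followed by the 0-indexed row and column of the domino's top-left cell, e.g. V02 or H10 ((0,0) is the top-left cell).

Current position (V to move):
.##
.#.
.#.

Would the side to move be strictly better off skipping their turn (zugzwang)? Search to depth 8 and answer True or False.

zugzwang(.##/.#./.#., V) = False

[.##/.#./.#.] V move#1: V00:+1/###/##./.#.*, V10:+1/.##/##./##., V12:+1/.##/.##/.##
[###/##./.#.] end (terminal -1, H#2); searched .##/.#./.#. to 8
if V skipped the turn, H would face:
~ [.##/.#./.#.] end (terminal -1, H#1); searched .##/.#./.#. to 8
compare (V): move=+1 vs pass=+1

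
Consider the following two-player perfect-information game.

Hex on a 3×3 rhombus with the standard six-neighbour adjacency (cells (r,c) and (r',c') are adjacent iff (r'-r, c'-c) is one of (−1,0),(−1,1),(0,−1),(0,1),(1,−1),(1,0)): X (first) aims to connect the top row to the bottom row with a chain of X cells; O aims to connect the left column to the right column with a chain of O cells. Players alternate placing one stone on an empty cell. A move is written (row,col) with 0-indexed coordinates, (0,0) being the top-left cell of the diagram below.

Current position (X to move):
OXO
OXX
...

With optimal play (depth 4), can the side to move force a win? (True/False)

X winning at [OXO/OXX/...]: True

ply 1, X at OXO/OXX/... | (2,0)=+1→OXO/OXX/X..*; (2,1)=+1→OXO/OXX/.X.; (2,2)=+1→OXO/OXX/..X
ply 2: OXO/OXX/X.. is terminal -1 (O); from OXO/OXX/... depth 4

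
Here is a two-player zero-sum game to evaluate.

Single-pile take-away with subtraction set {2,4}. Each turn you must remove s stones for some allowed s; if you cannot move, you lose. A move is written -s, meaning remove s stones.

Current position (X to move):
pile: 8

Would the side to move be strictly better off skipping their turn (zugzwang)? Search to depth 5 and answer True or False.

zugzwang(8, X) = False

[8] X move#1: -2:+1/6*, -4:-1/4
[6] O move#2: -2:-1/4*, -4:-1/2
[4] X move#3: -2:-1/2, -4:+1/0*
[0] end (terminal -1, O#4); searched 8 to 5
pass branch (O moves first from the same position):
  | [8] O move#1: -2:+1/6*, -4:-1/4
  | [6] X move#2: -2:-1/4*, -4:-1/2
  | [4] O move#3: -2:-1/2, -4:+1/0*
  | [0] end (terminal -1, X#4); searched 8 to 5
X moving scores +1; X passing scores -1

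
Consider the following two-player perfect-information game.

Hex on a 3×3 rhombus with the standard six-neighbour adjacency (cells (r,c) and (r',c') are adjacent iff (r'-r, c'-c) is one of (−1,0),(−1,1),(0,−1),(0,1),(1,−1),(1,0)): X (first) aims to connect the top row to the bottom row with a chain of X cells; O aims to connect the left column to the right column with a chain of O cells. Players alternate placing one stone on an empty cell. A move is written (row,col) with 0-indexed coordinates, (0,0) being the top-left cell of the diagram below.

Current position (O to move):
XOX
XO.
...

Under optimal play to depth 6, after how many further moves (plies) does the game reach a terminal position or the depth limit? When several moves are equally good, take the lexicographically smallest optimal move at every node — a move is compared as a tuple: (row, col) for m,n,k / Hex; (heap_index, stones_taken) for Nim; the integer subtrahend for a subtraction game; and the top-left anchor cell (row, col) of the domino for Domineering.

PV length from [XOX/XO./...]: 2 plies

[XOX/XO./...] O move#1: (1,2):-1/XOX/XOO/...*, (2,0):-1/XOX/XO./O.., (2,1):-1/XOX/XO./.O., (2,2):-1/XOX/XO./..O
[XOX/XOO/...] X move#2: (2,0):+1/XOX/XOO/X..*, (2,1):-1/XOX/XOO/.X., (2,2):-1/XOX/XOO/..X
[XOX/XOO/X..] end (terminal -1, O#3); searched XOX/XO./... to 6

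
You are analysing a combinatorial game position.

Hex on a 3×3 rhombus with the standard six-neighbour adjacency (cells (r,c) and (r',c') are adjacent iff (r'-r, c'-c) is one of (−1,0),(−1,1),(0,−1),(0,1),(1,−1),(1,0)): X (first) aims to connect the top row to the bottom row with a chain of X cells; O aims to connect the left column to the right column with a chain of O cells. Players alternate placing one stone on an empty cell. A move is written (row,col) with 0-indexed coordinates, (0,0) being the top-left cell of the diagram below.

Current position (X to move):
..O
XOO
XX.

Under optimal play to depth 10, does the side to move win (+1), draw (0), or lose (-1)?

ply 1, X at ..O/XOO/XX. | (0,0)=+1→X.O/XOO/XX.*; (0,1)=+1→.XO/XOO/XX.; (2,2)=+1→..O/XOO/XXX
ply 2: X.O/XOO/XX. is terminal -1 (O); from ..O/XOO/XX. depth 10

value(..O/XOO/XX., X) = +1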